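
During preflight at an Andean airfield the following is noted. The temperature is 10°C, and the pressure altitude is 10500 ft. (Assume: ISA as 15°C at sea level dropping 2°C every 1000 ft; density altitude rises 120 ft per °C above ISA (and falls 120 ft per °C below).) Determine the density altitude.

ISA temperature at 10500 ft = 15 − 2 × (10500/1000) = -6°C.
ISA deviation = 10 − (-6) = +16°C.
Density altitude = 10500 + 120 × (16) = 10500 + (+1920) = 12420 ft.

12420 ft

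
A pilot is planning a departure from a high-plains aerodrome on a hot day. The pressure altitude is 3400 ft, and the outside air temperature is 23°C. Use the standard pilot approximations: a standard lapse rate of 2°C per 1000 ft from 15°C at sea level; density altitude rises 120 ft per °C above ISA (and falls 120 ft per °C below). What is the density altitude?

ISA temperature at 3400 ft = 15 − 2 × (3400/1000) = 8.2°C.
ISA deviation = 23 − 8.2 = +14.8°C.
Density altitude = 3400 + 120 × (14.8) = 3400 + (+1776) = 5176 ft.

5176 ft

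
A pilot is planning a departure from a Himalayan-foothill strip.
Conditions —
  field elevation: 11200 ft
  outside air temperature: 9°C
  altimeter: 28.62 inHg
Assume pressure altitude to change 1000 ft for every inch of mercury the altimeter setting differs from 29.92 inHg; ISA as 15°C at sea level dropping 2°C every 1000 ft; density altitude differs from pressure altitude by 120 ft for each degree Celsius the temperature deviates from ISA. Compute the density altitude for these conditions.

14780 ft

Pressure altitude = 11200 + (29.92 − 28.62) × 1000 = 11200 + (+1300) = 12500 ft.
ISA temperature at 12500 ft = 15 − 2 × (12500/1000) = -10°C.
ISA deviation = 9 − (-10) = +19°C.
Density altitude = 12500 + 120 × (19) = 14780 ft.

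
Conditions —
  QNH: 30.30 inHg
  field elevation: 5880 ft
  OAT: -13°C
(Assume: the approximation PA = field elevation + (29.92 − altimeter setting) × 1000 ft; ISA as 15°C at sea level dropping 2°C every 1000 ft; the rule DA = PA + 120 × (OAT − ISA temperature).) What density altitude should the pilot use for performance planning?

3460 ft

Pressure altitude = 5880 + (29.92 − 30.30) × 1000 = 5880 + (-380) = 5500 ft.
ISA temperature at 5500 ft = 15 − 2 × (5500/1000) = 4°C.
ISA deviation = -13 − 4 = -17°C.
Density altitude = 5500 + 120 × (-17) = 3460 ft.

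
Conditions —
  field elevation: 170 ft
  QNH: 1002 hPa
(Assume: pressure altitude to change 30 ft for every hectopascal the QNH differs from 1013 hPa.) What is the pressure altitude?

Pressure correction = (1013 − 1002) × 30 = +330 ft.
Pressure altitude = 170 + (+330) = 500 ft.

500 ft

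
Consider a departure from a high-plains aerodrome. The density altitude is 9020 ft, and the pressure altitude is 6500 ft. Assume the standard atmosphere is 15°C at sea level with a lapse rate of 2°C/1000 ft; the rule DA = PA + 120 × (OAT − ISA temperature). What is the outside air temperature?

Density altitude − pressure altitude = 9020 − 6500 = +2520 ft.
At 120 ft/°C that is an ISA deviation of 2520/120 = +21°C.
ISA temperature at 6500 ft = 15 − 2 × (6500/1000) = 2°C.
OAT = ISA + deviation = 2 + (+21) = 23°C.

23°C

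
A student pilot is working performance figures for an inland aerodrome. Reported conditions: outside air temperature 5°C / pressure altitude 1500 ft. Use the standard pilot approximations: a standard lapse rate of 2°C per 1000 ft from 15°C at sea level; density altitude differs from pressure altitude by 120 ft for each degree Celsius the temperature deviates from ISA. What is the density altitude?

660 ft

ISA temperature at 1500 ft = 15 − 2 × (1500/1000) = 12°C.
ISA deviation = 5 − 12 = -7°C.
Density altitude = 1500 + 120 × (-7) = 1500 + (-840) = 660 ft.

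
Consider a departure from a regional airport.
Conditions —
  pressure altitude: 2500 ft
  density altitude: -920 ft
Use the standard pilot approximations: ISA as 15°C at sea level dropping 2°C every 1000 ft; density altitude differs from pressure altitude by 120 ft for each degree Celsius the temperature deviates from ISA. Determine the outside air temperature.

-18.5°C

Density altitude − pressure altitude = -920 − 2500 = -3420 ft.
At 120 ft/°C that is an ISA deviation of -3420/120 = -28.5°C.
ISA temperature at 2500 ft = 15 − 2 × (2500/1000) = 10°C.
OAT = ISA + deviation = 10 + (-28.5) = -18.5°C.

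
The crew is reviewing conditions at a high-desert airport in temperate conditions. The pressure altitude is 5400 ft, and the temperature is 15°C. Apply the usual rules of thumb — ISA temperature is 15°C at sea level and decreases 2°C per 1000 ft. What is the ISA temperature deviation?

ISA+10.8°C

ISA temperature at 5400 ft = 15 − 2 × (5400/1000) = 4.2°C.
Deviation = OAT − ISA = 15 − 4.2 = +10.8°C.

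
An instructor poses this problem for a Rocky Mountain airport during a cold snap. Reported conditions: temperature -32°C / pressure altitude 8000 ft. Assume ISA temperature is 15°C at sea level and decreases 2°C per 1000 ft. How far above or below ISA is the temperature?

ISA temperature at 8000 ft = 15 − 2 × (8000/1000) = -1°C.
Deviation = OAT − ISA = -32 − (-1) = -31°C.

ISA-31°C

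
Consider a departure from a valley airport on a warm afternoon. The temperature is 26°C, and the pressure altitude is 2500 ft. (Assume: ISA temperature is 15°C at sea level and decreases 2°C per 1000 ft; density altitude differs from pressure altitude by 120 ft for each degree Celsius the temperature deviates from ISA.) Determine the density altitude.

4420 ft

ISA temperature at 2500 ft = 15 − 2 × (2500/1000) = 10°C.
ISA deviation = 26 − 10 = +16°C.
Density altitude = 2500 + 120 × (16) = 2500 + (+1920) = 4420 ft.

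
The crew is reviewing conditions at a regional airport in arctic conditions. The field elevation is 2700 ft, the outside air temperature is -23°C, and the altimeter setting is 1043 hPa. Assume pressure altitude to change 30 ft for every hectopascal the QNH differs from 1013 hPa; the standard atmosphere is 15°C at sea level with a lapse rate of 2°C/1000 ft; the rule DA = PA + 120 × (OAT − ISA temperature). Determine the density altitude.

Pressure altitude = 2700 + (1013 − 1043) × 30 = 2700 + (-900) = 1800 ft.
ISA temperature at 1800 ft = 15 − 2 × (1800/1000) = 11.4°C.
ISA deviation = -23 − 11.4 = -34.4°C.
Density altitude = 1800 + 120 × (-34.4) = -2328 ft.

-2328 ft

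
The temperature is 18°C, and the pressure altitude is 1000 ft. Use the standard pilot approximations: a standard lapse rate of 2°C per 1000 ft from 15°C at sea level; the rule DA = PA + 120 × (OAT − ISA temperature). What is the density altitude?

ISA temperature at 1000 ft = 15 − 2 × (1000/1000) = 13°C.
ISA deviation = 18 − 13 = +5°C.
Density altitude = 1000 + 120 × (5) = 1000 + (+600) = 1600 ft.

1600 ft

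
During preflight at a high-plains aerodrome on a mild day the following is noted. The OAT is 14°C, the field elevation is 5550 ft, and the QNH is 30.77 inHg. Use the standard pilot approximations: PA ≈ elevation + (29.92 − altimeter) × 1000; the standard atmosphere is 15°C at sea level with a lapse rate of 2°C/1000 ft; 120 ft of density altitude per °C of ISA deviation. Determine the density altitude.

5708 ft

Pressure altitude = 5550 + (29.92 − 30.77) × 1000 = 5550 + (-850) = 4700 ft.
ISA temperature at 4700 ft = 15 − 2 × (4700/1000) = 5.6°C.
ISA deviation = 14 − 5.6 = +8.4°C.
Density altitude = 4700 + 120 × (8.4) = 5708 ft.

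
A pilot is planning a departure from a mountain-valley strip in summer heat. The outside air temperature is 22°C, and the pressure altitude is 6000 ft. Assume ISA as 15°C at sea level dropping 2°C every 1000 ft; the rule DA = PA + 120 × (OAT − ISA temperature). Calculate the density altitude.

8280 ft

ISA temperature at 6000 ft = 15 − 2 × (6000/1000) = 3°C.
ISA deviation = 22 − 3 = +19°C.
Density altitude = 6000 + 120 × (19) = 6000 + (+2280) = 8280 ft.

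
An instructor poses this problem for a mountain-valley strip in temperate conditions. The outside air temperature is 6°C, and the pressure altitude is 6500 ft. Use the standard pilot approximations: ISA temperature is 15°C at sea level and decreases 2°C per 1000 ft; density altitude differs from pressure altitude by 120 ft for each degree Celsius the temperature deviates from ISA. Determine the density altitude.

ISA temperature at 6500 ft = 15 − 2 × (6500/1000) = 2°C.
ISA deviation = 6 − 2 = +4°C.
Density altitude = 6500 + 120 × (4) = 6500 + (+480) = 6980 ft.

6980 ft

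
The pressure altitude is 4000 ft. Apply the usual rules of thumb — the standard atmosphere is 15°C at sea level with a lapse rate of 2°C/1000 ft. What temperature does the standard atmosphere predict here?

7°C

ISA temperature = 15 − 2 × (4000/1000) = 15 − 8 = 7°C.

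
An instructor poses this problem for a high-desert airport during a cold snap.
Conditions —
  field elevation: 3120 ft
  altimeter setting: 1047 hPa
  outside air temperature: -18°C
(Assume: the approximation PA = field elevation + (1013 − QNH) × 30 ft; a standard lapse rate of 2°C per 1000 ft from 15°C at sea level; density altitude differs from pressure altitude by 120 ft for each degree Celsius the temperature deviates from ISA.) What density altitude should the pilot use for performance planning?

Pressure altitude = 3120 + (1013 − 1047) × 30 = 3120 + (-1020) = 2100 ft.
ISA temperature at 2100 ft = 15 − 2 × (2100/1000) = 10.8°C.
ISA deviation = -18 − 10.8 = -28.8°C.
Density altitude = 2100 + 120 × (-28.8) = -1356 ft.

-1356 ft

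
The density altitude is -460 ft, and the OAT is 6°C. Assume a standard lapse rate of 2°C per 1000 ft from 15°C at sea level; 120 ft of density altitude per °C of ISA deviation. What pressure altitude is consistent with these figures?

DA = PA + 120 × (OAT − (15 − 2·PA/1000)) = PA + 120·OAT − 1800 + 0.24·PA = 1.24·PA + 120·OAT − 1800.
So 1.24·PA = -460 − 120 × 6 + 1800 = 620.
PA = 620 / 1.24 = 500 ft.

500 ft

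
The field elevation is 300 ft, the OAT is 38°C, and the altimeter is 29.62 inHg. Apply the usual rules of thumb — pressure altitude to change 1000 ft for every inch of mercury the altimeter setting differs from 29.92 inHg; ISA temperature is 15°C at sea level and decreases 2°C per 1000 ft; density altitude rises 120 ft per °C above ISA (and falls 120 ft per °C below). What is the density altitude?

3504 ft

Pressure altitude = 300 + (29.92 − 29.62) × 1000 = 300 + (+300) = 600 ft.
ISA temperature at 600 ft = 15 − 2 × (600/1000) = 13.8°C.
ISA deviation = 38 − 13.8 = +24.2°C.
Density altitude = 600 + 120 × (24.2) = 3504 ft.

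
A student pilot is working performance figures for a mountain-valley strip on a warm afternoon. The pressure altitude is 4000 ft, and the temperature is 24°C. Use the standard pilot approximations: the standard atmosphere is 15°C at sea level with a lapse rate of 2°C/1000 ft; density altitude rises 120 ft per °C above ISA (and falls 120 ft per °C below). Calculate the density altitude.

6040 ft

ISA temperature at 4000 ft = 15 − 2 × (4000/1000) = 7°C.
ISA deviation = 24 − 7 = +17°C.
Density altitude = 4000 + 120 × (17) = 4000 + (+2040) = 6040 ft.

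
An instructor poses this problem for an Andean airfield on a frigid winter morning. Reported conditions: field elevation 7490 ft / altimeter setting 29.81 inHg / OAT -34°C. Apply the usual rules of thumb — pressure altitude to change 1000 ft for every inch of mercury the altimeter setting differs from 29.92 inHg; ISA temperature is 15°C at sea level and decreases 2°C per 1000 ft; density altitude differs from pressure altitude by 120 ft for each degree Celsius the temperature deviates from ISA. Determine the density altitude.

3544 ft

Pressure altitude = 7490 + (29.92 − 29.81) × 1000 = 7490 + (+110) = 7600 ft.
ISA temperature at 7600 ft = 15 − 2 × (7600/1000) = -0.2°C.
ISA deviation = -34 − (-0.2) = -33.8°C.
Density altitude = 7600 + 120 × (-33.8) = 3544 ft.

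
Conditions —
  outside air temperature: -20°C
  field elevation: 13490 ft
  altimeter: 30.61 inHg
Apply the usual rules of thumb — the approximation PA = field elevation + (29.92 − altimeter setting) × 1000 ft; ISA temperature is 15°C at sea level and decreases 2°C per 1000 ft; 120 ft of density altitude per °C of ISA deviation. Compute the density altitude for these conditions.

11672 ft

Pressure altitude = 13490 + (29.92 − 30.61) × 1000 = 13490 + (-690) = 12800 ft.
ISA temperature at 12800 ft = 15 − 2 × (12800/1000) = -10.6°C.
ISA deviation = -20 − (-10.6) = -9.4°C.
Density altitude = 12800 + 120 × (-9.4) = 11672 ft.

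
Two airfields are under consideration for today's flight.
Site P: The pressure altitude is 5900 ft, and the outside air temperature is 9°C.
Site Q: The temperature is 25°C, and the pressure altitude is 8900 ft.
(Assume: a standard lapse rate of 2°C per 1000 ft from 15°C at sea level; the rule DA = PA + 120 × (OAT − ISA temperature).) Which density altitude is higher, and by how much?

Site Q by 5640 ft

Site P: ISA temp = 3.2°C, deviation +5.8°C, DA = 5900 + 120 × 5.8 = 6596 ft.
Site Q: ISA temp = -2.8°C, deviation +27.8°C, DA = 8900 + 120 × 27.8 = 12236 ft.
Site Q is higher by 12236 − 6596 = 5640 ft.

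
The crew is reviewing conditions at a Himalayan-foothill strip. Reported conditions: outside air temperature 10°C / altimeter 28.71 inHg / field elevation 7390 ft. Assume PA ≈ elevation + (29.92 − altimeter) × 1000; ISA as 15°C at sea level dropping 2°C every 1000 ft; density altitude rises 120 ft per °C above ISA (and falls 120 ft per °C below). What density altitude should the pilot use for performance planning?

Pressure altitude = 7390 + (29.92 − 28.71) × 1000 = 7390 + (+1210) = 8600 ft.
ISA temperature at 8600 ft = 15 − 2 × (8600/1000) = -2.2°C.
ISA deviation = 10 − (-2.2) = +12.2°C.
Density altitude = 8600 + 120 × (12.2) = 10064 ft.

10064 ft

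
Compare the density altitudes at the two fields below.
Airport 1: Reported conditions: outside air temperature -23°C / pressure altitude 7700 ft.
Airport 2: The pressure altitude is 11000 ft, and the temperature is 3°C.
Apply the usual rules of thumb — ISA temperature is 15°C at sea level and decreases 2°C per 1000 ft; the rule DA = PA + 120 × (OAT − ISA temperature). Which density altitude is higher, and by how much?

Airport 2 by 7212 ft

Airport 1: ISA temp = -0.4°C, deviation -22.6°C, DA = 7700 + 120 × (-22.6) = 4988 ft.
Airport 2: ISA temp = -7°C, deviation +10°C, DA = 11000 + 120 × 10 = 12200 ft.
Airport 2 is higher by 12200 − 4988 = 7212 ft.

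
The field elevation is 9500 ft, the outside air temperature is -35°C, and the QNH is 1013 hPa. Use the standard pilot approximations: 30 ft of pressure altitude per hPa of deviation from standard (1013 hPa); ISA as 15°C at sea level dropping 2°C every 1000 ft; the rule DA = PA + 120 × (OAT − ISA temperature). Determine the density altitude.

Pressure altitude = 9500 + (1013 − 1013) × 30 = 9500 + (0) = 9500 ft.
ISA temperature at 9500 ft = 15 − 2 × (9500/1000) = -4°C.
ISA deviation = -35 − (-4) = -31°C.
Density altitude = 9500 + 120 × (-31) = 5780 ft.

5780 ft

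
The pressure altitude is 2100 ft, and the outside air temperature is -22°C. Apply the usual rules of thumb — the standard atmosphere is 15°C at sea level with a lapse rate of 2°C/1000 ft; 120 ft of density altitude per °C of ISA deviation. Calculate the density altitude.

-1836 ft

ISA temperature at 2100 ft = 15 − 2 × (2100/1000) = 10.8°C.
ISA deviation = -22 − 10.8 = -32.8°C.
Density altitude = 2100 + 120 × (-32.8) = 2100 + (-3936) = -1836 ft.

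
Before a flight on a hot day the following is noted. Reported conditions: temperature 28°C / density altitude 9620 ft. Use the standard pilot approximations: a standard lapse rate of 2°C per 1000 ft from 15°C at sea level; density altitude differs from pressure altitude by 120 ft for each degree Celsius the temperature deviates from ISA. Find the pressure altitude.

6500 ft

DA = PA + 120 × (OAT − (15 − 2·PA/1000)) = PA + 120·OAT − 1800 + 0.24·PA = 1.24·PA + 120·OAT − 1800.
So 1.24·PA = 9620 − 120 × 28 + 1800 = 8060.
PA = 8060 / 1.24 = 6500 ft.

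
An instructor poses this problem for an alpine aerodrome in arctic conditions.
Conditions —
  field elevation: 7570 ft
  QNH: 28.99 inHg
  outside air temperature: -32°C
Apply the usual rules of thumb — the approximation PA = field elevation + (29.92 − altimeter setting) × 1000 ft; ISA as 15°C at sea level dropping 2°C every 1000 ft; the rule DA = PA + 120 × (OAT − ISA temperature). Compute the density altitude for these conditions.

4900 ft

Pressure altitude = 7570 + (29.92 − 28.99) × 1000 = 7570 + (+930) = 8500 ft.
ISA temperature at 8500 ft = 15 − 2 × (8500/1000) = -2°C.
ISA deviation = -32 − (-2) = -30°C.
Density altitude = 8500 + 120 × (-30) = 4900 ft.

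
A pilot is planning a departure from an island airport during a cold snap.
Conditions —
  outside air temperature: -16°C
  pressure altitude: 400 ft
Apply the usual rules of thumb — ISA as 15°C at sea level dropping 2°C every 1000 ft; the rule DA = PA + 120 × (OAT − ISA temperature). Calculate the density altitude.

-3224 ft

ISA temperature at 400 ft = 15 − 2 × (400/1000) = 14.2°C.
ISA deviation = -16 − 14.2 = -30.2°C.
Density altitude = 400 + 120 × (-30.2) = 400 + (-3624) = -3224 ft.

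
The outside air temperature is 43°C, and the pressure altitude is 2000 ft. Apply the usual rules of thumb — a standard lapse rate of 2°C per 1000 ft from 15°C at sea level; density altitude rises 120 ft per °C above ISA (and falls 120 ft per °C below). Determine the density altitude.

ISA temperature at 2000 ft = 15 − 2 × (2000/1000) = 11°C.
ISA deviation = 43 − 11 = +32°C.
Density altitude = 2000 + 120 × (32) = 2000 + (+3840) = 5840 ft.

5840 ft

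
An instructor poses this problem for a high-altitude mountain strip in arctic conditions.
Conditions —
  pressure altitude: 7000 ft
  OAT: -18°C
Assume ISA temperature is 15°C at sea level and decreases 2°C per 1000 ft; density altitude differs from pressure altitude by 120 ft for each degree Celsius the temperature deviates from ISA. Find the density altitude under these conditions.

ISA temperature at 7000 ft = 15 − 2 × (7000/1000) = 1°C.
ISA deviation = -18 − 1 = -19°C.
Density altitude = 7000 + 120 × (-19) = 7000 + (-2280) = 4720 ft.

4720 ft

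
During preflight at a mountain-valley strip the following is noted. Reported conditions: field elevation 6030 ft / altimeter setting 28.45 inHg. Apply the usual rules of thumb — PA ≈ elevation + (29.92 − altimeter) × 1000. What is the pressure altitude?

7500 ft

Pressure correction = (29.92 − 28.45) × 1000 = +1470 ft.
Pressure altitude = 6030 + (+1470) = 7500 ft.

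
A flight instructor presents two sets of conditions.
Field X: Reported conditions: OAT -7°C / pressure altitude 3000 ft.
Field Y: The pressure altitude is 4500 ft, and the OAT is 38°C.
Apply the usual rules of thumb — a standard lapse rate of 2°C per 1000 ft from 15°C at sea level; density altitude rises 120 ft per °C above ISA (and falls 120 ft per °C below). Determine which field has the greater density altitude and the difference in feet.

Field Y by 7260 ft

Field X: ISA temp = 9°C, deviation -16°C, DA = 3000 + 120 × (-16) = 1080 ft.
Field Y: ISA temp = 6°C, deviation +32°C, DA = 4500 + 120 × 32 = 8340 ft.
Field Y is higher by 8340 − 1080 = 7260 ft.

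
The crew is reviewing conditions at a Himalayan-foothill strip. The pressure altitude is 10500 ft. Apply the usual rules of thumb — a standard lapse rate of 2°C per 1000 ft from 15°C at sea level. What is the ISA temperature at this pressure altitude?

ISA temperature = 15 − 2 × (10500/1000) = 15 − 21 = -6°C.

-6°C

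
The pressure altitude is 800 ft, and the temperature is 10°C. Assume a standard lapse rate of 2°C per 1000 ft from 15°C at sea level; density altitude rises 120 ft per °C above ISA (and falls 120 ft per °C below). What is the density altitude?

ISA temperature at 800 ft = 15 − 2 × (800/1000) = 13.4°C.
ISA deviation = 10 − 13.4 = -3.4°C.
Density altitude = 800 + 120 × (-3.4) = 800 + (-408) = 392 ft.

392 ft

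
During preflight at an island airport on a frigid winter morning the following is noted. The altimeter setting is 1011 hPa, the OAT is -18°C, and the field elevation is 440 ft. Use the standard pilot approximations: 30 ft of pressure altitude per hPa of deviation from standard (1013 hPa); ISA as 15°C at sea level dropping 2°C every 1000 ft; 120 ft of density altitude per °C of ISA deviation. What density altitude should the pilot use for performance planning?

-3340 ft

Pressure altitude = 440 + (1013 − 1011) × 30 = 440 + (+60) = 500 ft.
ISA temperature at 500 ft = 15 − 2 × (500/1000) = 14°C.
ISA deviation = -18 − 14 = -32°C.
Density altitude = 500 + 120 × (-32) = -3340 ft.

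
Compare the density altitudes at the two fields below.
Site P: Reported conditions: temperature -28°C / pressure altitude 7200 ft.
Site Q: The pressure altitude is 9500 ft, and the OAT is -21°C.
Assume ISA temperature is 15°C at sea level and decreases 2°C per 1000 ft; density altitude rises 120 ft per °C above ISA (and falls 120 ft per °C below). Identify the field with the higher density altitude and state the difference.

Site P: ISA temp = 0.6°C, deviation -28.6°C, DA = 7200 + 120 × (-28.6) = 3768 ft.
Site Q: ISA temp = -4°C, deviation -17°C, DA = 9500 + 120 × (-17) = 7460 ft.
Site Q is higher by 7460 − 3768 = 3692 ft.

Site Q by 3692 ft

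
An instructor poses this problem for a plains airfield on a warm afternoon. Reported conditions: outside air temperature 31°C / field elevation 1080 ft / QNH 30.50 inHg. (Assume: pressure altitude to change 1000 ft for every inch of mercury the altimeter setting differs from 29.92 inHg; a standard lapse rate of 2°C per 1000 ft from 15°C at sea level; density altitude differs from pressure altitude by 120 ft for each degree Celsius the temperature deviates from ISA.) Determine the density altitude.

2540 ft

Pressure altitude = 1080 + (29.92 − 30.50) × 1000 = 1080 + (-580) = 500 ft.
ISA temperature at 500 ft = 15 − 2 × (500/1000) = 14°C.
ISA deviation = 31 − 14 = +17°C.
Density altitude = 500 + 120 × (17) = 2540 ft.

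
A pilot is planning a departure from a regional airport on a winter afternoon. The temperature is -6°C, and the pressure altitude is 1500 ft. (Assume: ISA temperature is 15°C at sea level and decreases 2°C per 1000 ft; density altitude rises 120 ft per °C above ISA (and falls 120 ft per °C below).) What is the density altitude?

ISA temperature at 1500 ft = 15 − 2 × (1500/1000) = 12°C.
ISA deviation = -6 − 12 = -18°C.
Density altitude = 1500 + 120 × (-18) = 1500 + (-2160) = -660 ft.

-660 ft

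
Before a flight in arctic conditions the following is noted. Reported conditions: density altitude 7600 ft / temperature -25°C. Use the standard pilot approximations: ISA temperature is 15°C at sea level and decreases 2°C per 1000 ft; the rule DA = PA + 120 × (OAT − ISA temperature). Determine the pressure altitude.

DA = PA + 120 × (OAT − (15 − 2·PA/1000)) = PA + 120·OAT − 1800 + 0.24·PA = 1.24·PA + 120·OAT − 1800.
So 1.24·PA = 7600 − 120 × (-25) + 1800 = 12400.
PA = 12400 / 1.24 = 10000 ft.

10000 ft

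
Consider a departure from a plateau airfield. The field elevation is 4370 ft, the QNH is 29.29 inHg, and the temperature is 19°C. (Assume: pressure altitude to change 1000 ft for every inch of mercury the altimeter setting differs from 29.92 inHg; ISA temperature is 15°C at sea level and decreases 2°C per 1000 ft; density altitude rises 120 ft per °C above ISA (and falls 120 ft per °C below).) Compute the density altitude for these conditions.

Pressure altitude = 4370 + (29.92 − 29.29) × 1000 = 4370 + (+630) = 5000 ft.
ISA temperature at 5000 ft = 15 − 2 × (5000/1000) = 5°C.
ISA deviation = 19 − 5 = +14°C.
Density altitude = 5000 + 120 × (14) = 6680 ft.

6680 ft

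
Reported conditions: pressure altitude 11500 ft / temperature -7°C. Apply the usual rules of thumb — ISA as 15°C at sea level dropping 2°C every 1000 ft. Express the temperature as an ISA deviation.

ISA+1°C

ISA temperature at 11500 ft = 15 − 2 × (11500/1000) = -8°C.
Deviation = OAT − ISA = -7 − (-8) = +1°C.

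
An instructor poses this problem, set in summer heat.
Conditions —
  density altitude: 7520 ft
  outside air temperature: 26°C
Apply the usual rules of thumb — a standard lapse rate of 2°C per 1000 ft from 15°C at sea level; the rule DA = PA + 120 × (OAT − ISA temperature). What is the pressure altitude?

DA = PA + 120 × (OAT − (15 − 2·PA/1000)) = PA + 120·OAT − 1800 + 0.24·PA = 1.24·PA + 120·OAT − 1800.
So 1.24·PA = 7520 − 120 × 26 + 1800 = 6200.
PA = 6200 / 1.24 = 5000 ft.

5000 ft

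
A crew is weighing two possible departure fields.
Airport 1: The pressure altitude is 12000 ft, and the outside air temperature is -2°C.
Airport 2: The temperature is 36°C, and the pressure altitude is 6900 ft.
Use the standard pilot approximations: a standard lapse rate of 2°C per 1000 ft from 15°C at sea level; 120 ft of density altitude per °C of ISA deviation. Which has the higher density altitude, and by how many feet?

Airport 1: ISA temp = -9°C, deviation +7°C, DA = 12000 + 120 × 7 = 12840 ft.
Airport 2: ISA temp = 1.2°C, deviation +34.8°C, DA = 6900 + 120 × 34.8 = 11076 ft.
Airport 1 is higher by 12840 − 11076 = 1764 ft.

Airport 1 by 1764 ft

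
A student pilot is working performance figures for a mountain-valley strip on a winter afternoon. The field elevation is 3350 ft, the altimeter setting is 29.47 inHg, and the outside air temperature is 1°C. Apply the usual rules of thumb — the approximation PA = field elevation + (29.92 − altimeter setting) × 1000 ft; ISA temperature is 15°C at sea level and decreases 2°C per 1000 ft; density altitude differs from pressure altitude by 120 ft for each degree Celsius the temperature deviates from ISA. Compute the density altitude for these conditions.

3032 ft

Pressure altitude = 3350 + (29.92 − 29.47) × 1000 = 3350 + (+450) = 3800 ft.
ISA temperature at 3800 ft = 15 − 2 × (3800/1000) = 7.4°C.
ISA deviation = 1 − 7.4 = -6.4°C.
Density altitude = 3800 + 120 × (-6.4) = 3032 ft.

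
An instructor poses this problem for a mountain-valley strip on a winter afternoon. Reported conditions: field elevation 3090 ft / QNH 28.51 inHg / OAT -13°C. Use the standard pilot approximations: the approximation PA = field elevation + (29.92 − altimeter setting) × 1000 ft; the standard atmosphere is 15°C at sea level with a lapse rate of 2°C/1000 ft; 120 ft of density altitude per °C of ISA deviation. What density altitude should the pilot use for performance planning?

Pressure altitude = 3090 + (29.92 − 28.51) × 1000 = 3090 + (+1410) = 4500 ft.
ISA temperature at 4500 ft = 15 − 2 × (4500/1000) = 6°C.
ISA deviation = -13 − 6 = -19°C.
Density altitude = 4500 + 120 × (-19) = 2220 ft.

2220 ft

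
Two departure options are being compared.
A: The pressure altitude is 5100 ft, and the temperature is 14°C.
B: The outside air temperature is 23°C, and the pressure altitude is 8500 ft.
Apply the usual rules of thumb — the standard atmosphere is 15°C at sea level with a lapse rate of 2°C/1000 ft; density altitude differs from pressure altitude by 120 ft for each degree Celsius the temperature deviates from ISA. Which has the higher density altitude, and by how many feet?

B by 5296 ft

A: ISA temp = 4.8°C, deviation +9.2°C, DA = 5100 + 120 × 9.2 = 6204 ft.
B: ISA temp = -2°C, deviation +25°C, DA = 8500 + 120 × 25 = 11500 ft.
B is higher by 11500 − 6204 = 5296 ft.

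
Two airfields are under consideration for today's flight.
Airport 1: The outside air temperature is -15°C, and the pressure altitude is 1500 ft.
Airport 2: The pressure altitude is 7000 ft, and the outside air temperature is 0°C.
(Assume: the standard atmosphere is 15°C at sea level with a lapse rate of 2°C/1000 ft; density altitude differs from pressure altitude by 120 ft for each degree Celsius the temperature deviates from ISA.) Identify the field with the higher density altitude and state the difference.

Airport 1: ISA temp = 12°C, deviation -27°C, DA = 1500 + 120 × (-27) = -1740 ft.
Airport 2: ISA temp = 1°C, deviation -1°C, DA = 7000 + 120 × (-1) = 6880 ft.
Airport 2 is higher by 6880 − (-1740) = 8620 ft.

Airport 2 by 8620 ft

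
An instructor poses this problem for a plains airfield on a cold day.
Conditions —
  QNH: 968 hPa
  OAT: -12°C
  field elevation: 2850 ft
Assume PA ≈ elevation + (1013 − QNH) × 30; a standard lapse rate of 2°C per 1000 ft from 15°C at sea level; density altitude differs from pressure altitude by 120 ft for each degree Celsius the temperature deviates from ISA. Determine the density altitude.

Pressure altitude = 2850 + (1013 − 968) × 30 = 2850 + (+1350) = 4200 ft.
ISA temperature at 4200 ft = 15 − 2 × (4200/1000) = 6.6°C.
ISA deviation = -12 − 6.6 = -18.6°C.
Density altitude = 4200 + 120 × (-18.6) = 1968 ft.

1968 ft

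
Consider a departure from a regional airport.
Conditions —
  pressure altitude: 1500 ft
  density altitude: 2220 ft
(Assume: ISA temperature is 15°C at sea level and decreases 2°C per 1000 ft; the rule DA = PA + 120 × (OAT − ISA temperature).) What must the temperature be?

Density altitude − pressure altitude = 2220 − 1500 = +720 ft.
At 120 ft/°C that is an ISA deviation of 720/120 = +6°C.
ISA temperature at 1500 ft = 15 − 2 × (1500/1000) = 12°C.
OAT = ISA + deviation = 12 + (+6) = 18°C.

18°C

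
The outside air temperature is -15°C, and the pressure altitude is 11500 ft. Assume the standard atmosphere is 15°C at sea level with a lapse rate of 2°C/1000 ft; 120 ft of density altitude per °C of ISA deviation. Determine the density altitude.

ISA temperature at 11500 ft = 15 − 2 × (11500/1000) = -8°C.
ISA deviation = -15 − (-8) = -7°C.
Density altitude = 11500 + 120 × (-7) = 11500 + (-840) = 10660 ft.

10660 ft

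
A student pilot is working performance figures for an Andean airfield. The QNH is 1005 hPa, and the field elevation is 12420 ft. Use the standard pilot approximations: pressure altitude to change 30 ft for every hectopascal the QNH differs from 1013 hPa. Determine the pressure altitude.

Pressure correction = (1013 − 1005) × 30 = +240 ft.
Pressure altitude = 12420 + (+240) = 12660 ft.

12660 ft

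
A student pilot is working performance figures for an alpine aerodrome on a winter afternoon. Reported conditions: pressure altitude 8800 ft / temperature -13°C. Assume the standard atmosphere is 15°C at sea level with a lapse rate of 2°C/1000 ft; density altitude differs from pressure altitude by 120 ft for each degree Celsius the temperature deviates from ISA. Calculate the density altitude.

7552 ft

ISA temperature at 8800 ft = 15 − 2 × (8800/1000) = -2.6°C.
ISA deviation = -13 − (-2.6) = -10.4°C.
Density altitude = 8800 + 120 × (-10.4) = 8800 + (-1248) = 7552 ft.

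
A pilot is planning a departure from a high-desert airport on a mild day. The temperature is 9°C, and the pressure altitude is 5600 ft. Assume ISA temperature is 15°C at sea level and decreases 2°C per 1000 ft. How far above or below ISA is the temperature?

ISA+5.2°C

ISA temperature at 5600 ft = 15 − 2 × (5600/1000) = 3.8°C.
Deviation = OAT − ISA = 9 − 3.8 = +5.2°C.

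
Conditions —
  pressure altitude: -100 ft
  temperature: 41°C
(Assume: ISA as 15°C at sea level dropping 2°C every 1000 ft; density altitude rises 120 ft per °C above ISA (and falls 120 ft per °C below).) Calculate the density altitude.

ISA temperature at -100 ft = 15 − 2 × (-100/1000) = 15.2°C.
ISA deviation = 41 − 15.2 = +25.8°C.
Density altitude = -100 + 120 × (25.8) = -100 + (+3096) = 2996 ft.

2996 ft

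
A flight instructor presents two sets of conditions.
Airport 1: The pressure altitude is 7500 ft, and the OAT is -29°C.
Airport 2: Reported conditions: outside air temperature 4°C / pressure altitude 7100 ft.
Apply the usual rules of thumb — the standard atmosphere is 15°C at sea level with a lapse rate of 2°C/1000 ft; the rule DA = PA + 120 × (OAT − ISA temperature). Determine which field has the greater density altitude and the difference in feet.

Airport 2 by 3464 ft

Airport 1: ISA temp = 0°C, deviation -29°C, DA = 7500 + 120 × (-29) = 4020 ft.
Airport 2: ISA temp = 0.8°C, deviation +3.2°C, DA = 7100 + 120 × 3.2 = 7484 ft.
Airport 2 is higher by 7484 − 4020 = 3464 ft.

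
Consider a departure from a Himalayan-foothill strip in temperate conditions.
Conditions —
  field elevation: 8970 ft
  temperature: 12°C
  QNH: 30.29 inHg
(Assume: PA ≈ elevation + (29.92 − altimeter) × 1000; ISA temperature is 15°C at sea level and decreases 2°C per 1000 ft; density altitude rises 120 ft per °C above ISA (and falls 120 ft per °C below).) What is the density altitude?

10304 ft

Pressure altitude = 8970 + (29.92 − 30.29) × 1000 = 8970 + (-370) = 8600 ft.
ISA temperature at 8600 ft = 15 − 2 × (8600/1000) = -2.2°C.
ISA deviation = 12 − (-2.2) = +14.2°C.
Density altitude = 8600 + 120 × (14.2) = 10304 ft.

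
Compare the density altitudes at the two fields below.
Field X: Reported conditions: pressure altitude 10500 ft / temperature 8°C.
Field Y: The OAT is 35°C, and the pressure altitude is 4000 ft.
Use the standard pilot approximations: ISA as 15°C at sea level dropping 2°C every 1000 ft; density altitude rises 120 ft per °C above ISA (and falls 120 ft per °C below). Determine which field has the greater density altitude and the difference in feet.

Field X: ISA temp = -6°C, deviation +14°C, DA = 10500 + 120 × 14 = 12180 ft.
Field Y: ISA temp = 7°C, deviation +28°C, DA = 4000 + 120 × 28 = 7360 ft.
Field X is higher by 12180 − 7360 = 4820 ft.

Field X by 4820 ft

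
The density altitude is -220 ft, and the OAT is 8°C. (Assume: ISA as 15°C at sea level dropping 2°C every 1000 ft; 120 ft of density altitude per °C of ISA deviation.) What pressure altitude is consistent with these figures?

500 ft

DA = PA + 120 × (OAT − (15 − 2·PA/1000)) = PA + 120·OAT − 1800 + 0.24·PA = 1.24·PA + 120·OAT − 1800.
So 1.24·PA = -220 − 120 × 8 + 1800 = 620.
PA = 620 / 1.24 = 500 ft.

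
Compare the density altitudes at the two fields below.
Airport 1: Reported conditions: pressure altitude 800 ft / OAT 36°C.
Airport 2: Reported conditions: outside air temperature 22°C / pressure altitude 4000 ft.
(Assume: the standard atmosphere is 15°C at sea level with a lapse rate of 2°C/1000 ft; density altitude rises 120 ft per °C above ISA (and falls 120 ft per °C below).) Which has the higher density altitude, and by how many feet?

Airport 1: ISA temp = 13.4°C, deviation +22.6°C, DA = 800 + 120 × 22.6 = 3512 ft.
Airport 2: ISA temp = 7°C, deviation +15°C, DA = 4000 + 120 × 15 = 5800 ft.
Airport 2 is higher by 5800 − 3512 = 2288 ft.

Airport 2 by 2288 ft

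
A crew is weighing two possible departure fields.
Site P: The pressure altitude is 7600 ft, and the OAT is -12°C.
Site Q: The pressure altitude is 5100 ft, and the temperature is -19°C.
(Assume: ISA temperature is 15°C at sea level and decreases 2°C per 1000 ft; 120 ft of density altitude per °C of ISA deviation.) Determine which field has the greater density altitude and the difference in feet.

Site P: ISA temp = -0.2°C, deviation -11.8°C, DA = 7600 + 120 × (-11.8) = 6184 ft.
Site Q: ISA temp = 4.8°C, deviation -23.8°C, DA = 5100 + 120 × (-23.8) = 2244 ft.
Site P is higher by 6184 − 2244 = 3940 ft.

Site P by 3940 ft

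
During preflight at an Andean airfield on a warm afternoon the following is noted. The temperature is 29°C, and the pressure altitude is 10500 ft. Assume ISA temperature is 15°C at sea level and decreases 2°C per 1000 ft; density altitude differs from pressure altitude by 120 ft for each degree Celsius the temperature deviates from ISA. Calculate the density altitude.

ISA temperature at 10500 ft = 15 − 2 × (10500/1000) = -6°C.
ISA deviation = 29 − (-6) = +35°C.
Density altitude = 10500 + 120 × (35) = 10500 + (+4200) = 14700 ft.

14700 ft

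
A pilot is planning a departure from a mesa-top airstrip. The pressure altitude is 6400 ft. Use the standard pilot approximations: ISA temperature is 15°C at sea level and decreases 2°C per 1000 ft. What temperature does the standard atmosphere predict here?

2.2°C

ISA temperature = 15 − 2 × (6400/1000) = 15 − 12.8 = 2.2°C.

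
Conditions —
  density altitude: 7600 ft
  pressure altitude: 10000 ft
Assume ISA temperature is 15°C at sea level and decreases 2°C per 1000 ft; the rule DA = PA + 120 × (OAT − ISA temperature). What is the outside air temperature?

Density altitude − pressure altitude = 7600 − 10000 = -2400 ft.
At 120 ft/°C that is an ISA deviation of -2400/120 = -20°C.
ISA temperature at 10000 ft = 15 − 2 × (10000/1000) = -5°C.
OAT = ISA + deviation = -5 + (-20) = -25°C.

-25°C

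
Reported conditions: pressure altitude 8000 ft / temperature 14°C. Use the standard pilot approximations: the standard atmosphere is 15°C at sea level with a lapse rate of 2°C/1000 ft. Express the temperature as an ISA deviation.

ISA+15°C

ISA temperature at 8000 ft = 15 − 2 × (8000/1000) = -1°C.
Deviation = OAT − ISA = 14 − (-1) = +15°C.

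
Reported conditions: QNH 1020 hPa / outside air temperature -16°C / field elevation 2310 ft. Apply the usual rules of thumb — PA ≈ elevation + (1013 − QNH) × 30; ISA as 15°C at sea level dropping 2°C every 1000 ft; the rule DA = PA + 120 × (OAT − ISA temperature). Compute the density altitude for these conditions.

-1116 ft

Pressure altitude = 2310 + (1013 − 1020) × 30 = 2310 + (-210) = 2100 ft.
ISA temperature at 2100 ft = 15 − 2 × (2100/1000) = 10.8°C.
ISA deviation = -16 − 10.8 = -26.8°C.
Density altitude = 2100 + 120 × (-26.8) = -1116 ft.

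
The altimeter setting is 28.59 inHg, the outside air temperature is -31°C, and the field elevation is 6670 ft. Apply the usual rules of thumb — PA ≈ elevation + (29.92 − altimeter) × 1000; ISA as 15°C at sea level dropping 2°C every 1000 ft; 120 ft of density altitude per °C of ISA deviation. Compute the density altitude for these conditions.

4400 ft

Pressure altitude = 6670 + (29.92 − 28.59) × 1000 = 6670 + (+1330) = 8000 ft.
ISA temperature at 8000 ft = 15 − 2 × (8000/1000) = -1°C.
ISA deviation = -31 − (-1) = -30°C.
Density altitude = 8000 + 120 × (-30) = 4400 ft.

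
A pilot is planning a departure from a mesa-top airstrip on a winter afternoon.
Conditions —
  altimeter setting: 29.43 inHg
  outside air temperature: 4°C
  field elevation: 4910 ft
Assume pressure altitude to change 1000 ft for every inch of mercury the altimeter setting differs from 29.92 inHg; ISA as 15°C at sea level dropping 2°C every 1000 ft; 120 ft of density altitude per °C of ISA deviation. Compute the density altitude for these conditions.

Pressure altitude = 4910 + (29.92 − 29.43) × 1000 = 4910 + (+490) = 5400 ft.
ISA temperature at 5400 ft = 15 − 2 × (5400/1000) = 4.2°C.
ISA deviation = 4 − 4.2 = -0.2°C.
Density altitude = 5400 + 120 × (-0.2) = 5376 ft.

5376 ft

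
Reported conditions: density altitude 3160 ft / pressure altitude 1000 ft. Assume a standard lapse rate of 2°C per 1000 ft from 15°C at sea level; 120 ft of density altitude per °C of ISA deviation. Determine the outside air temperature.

Density altitude − pressure altitude = 3160 − 1000 = +2160 ft.
At 120 ft/°C that is an ISA deviation of 2160/120 = +18°C.
ISA temperature at 1000 ft = 15 − 2 × (1000/1000) = 13°C.
OAT = ISA + deviation = 13 + (+18) = 31°C.

31°C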